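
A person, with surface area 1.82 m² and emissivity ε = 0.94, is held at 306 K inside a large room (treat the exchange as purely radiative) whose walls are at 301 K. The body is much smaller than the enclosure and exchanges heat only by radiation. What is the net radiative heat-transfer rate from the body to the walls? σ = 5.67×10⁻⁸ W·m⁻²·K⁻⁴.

For a small grey body in a large enclosure: P_net = εσA(T_body⁴ − T_wall⁴).
A = 1.82 m²; T_body⁴ − T_wall⁴ = 8.768×10⁹ − 8.209×10⁹ = 5.592×10⁸ K⁴.
|P_net| = 0.94·5.67×10⁻⁸·1.820·5.592×10⁸.

P_net ≈ 54.2 W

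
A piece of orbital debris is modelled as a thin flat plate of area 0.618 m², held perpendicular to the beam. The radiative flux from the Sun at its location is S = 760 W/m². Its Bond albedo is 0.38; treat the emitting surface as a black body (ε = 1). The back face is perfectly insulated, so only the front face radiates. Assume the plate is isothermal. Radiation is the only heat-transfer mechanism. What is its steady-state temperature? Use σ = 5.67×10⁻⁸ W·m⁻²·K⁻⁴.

At equilibrium, absorbed power = emitted power.
Absorbing cross-section = A = 0.6180 m²; emitting surface = A = 0.6180 m² (ratio 1).
(1−a)S·A_cross = εσ·A_surf·T⁴  ⇒  T⁴ = (1−a)S/(1σ).
T⁴ = 0.620·760/(1·5.67×10⁻⁸) = 8.310×10⁹ K⁴.
T = (8.310×10⁹)^(1/4).

T ≈ 302 K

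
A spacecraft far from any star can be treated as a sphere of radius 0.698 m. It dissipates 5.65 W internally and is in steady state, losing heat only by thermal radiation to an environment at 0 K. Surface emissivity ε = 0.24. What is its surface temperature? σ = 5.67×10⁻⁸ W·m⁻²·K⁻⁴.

Steady state: internal power = radiated power, P = εσA T⁴.
Radiating area A = 4πr² = 6.122 m².
T⁴ = P/(εσA) = 5.65/(0.24·5.67×10⁻⁸·6.122) = 6.782×10⁷ K⁴.
T = (6.782×10⁷)^(1/4).

T ≈ 90.7 K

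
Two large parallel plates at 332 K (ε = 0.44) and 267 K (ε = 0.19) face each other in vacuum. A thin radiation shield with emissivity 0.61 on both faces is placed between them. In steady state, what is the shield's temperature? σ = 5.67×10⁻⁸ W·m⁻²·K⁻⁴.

In steady state the net flux on the hot side equals that on the cold side.
σ(T₁⁴−T_s⁴)/D₁ = σ(T_s⁴−T₂⁴)/D₂, with D₁ = 1/ε₁+1/ε_s−1 = 2.912, D₂ = 1/ε_s+1/ε₂−1 = 5.903.
Solve for T_s⁴: T_s⁴ = (D₂·T₁⁴ + D₁·T₂⁴)/(D₁+D₂) = 9.815×10⁹ K⁴.

T_s ≈ 315 K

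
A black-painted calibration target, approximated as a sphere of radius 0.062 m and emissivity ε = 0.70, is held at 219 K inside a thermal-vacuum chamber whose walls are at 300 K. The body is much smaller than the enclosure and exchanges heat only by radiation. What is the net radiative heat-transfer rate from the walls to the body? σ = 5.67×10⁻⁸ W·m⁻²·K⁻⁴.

P_net ≈ 11.1 W

For a small grey body in a large enclosure: P_net = εσA(T_body⁴ − T_wall⁴).
A = 4πr² = 0.04831 m²; T_body⁴ − T_wall⁴ = 2.300×10⁹ − 8.100×10⁹ = -5.800×10⁹ K⁴.
|P_net| = 0.70·5.67×10⁻⁸·0.04831·5.800×10⁹.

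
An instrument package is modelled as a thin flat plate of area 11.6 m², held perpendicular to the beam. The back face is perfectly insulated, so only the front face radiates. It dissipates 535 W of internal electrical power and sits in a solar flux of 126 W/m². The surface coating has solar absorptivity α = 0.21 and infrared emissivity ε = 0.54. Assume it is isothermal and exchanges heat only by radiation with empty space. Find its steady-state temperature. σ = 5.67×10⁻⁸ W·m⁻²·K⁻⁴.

At steady state, absorbed solar power + internal power = radiated power.
Absorbed: α·S·A_cross = 0.21·126·11.60 = 306.9 W (cross-section A).
Total input = 306.9 + 535 = 841.9 W.
Radiated: εσ·A_surf·T⁴ with A_surf = A = 11.60 m².
T⁴ = 841.9/(0.54·5.67×10⁻⁸·11.60) = 2.371×10⁹ K⁴.

T ≈ 221 K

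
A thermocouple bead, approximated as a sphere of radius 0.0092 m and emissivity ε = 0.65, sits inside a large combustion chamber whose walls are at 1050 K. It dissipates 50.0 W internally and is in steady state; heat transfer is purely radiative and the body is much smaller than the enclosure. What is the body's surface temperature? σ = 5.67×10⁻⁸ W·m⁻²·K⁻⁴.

For a small grey body in a large enclosure, net radiated power = εσA(T⁴ − T_w⁴).
Steady state: P = εσA(T⁴ − T_w⁴) with A = 4πr² = 0.001064 m².
T⁴ = P/(εσA) + T_w⁴ = 50.0/(0.65·5.67×10⁻⁸·0.001064) + (1050)⁴
    = 1.276×10¹² + 1.216×10¹² = 2.491×10¹² K⁴.

T ≈ 1260 K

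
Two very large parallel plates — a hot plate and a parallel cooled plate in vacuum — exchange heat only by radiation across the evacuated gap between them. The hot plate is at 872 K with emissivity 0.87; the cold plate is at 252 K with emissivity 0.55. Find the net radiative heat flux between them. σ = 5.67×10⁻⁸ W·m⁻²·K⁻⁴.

q ≈ 16500 W/m²

For two infinite grey parallel plates, q = σ(T₁⁴ − T₂⁴)/(1/ε₁ + 1/ε₂ − 1).
T₁⁴ − T₂⁴ = 5.782×10¹¹ − 4.033×10⁹ = 5.742×10¹¹ K⁴.
1/ε₁ + 1/ε₂ − 1 = 1.149 + 1.818 − 1 = 1.968.
q = 5.67×10⁻⁸ × 5.742×10¹¹ / 1.968.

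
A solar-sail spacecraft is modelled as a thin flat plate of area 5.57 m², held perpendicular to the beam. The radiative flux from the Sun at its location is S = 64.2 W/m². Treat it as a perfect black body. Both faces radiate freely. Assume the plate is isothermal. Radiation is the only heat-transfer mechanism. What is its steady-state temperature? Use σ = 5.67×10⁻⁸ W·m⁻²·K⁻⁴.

T ≈ 154 K

At equilibrium, absorbed power = emitted power.
Absorbing cross-section = A = 5.570 m²; emitting surface = 2A = 11.14 m² (ratio 2).
S·A_cross = εσ·A_surf·T⁴  ⇒  T⁴ = S/(2σ).
T⁴ = 1.00·64.2/(2·5.67×10⁻⁸) = 5.661×10⁸ K⁴.
T = (5.661×10⁸)^(1/4).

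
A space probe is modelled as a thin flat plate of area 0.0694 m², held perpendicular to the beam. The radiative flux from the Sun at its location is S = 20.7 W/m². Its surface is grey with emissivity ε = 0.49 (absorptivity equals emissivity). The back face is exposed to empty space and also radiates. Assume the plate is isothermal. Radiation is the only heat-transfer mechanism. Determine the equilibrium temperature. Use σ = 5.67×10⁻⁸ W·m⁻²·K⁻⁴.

At equilibrium, absorbed power = emitted power.
Absorbing cross-section = A = 0.06940 m²; emitting surface = 2A = 0.1388 m² (ratio 2).
εS·A_cross = εσ·A_surf·T⁴  ⇒  T⁴ = S/(2σ)   (ε cancels).
T⁴ = 20.7/(2·5.67×10⁻⁸) = 1.825×10⁸ K⁴.
T = (1.825×10⁸)^(1/4).

T ≈ 116 K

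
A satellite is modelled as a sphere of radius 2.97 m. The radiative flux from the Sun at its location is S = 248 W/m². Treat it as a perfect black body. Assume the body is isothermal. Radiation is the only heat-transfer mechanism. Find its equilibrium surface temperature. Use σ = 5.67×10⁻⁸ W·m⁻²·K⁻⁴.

At equilibrium, absorbed power = emitted power.
Absorbing cross-section = πr² = 27.71 m²; emitting surface = 4πr² = 110.8 m² (ratio 4).
S·A_cross = εσ·A_surf·T⁴  ⇒  T⁴ = S/(4σ).
T⁴ = 1.00·248/(4·5.67×10⁻⁸) = 1.093×10⁹ K⁴.
T = (1.093×10⁹)^(1/4).

T ≈ 182 K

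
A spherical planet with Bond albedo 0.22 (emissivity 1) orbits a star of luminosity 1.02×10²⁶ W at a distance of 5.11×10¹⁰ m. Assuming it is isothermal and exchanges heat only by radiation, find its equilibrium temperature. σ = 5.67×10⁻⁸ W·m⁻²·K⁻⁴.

First find the stellar flux at distance d: S = L/(4πd²) = 1.02×10²⁶/(4π·(5.11×10¹⁰)²) = 3108 W/m².
For an isothermal sphere, absorbed (1−a)S·πr² = emitted σ·4πr²·T⁴, so T⁴ = (1−a)S/(4σ).
T⁴ = 0.780·3108/(4·5.67×10⁻⁸) = 1.069×10¹⁰ K⁴.

T ≈ 322 K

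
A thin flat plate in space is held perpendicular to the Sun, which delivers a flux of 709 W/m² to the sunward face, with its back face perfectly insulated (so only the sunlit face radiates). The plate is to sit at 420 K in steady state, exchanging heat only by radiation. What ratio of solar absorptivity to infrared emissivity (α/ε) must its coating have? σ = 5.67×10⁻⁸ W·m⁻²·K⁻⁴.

α/ε ≈ 2.49

Balance: αS·A = εσ·1A·T⁴ ⇒ α/ε = σT⁴/S.
α/ε = 5.67×10⁻⁸·(420)⁴/709 = 5.67×10⁻⁸·3.112×10¹⁰/709.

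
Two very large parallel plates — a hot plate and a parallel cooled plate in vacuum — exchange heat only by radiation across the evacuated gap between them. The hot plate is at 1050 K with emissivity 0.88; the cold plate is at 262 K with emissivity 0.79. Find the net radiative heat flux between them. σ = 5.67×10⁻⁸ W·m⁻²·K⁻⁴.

For two infinite grey parallel plates, q = σ(T₁⁴ − T₂⁴)/(1/ε₁ + 1/ε₂ − 1).
T₁⁴ − T₂⁴ = 1.216×10¹² − 4.712×10⁹ = 1.211×10¹² K⁴.
1/ε₁ + 1/ε₂ − 1 = 1.136 + 1.266 − 1 = 1.402.
q = 5.67×10⁻⁸ × 1.211×10¹² / 1.402.

q ≈ 49000 W/m²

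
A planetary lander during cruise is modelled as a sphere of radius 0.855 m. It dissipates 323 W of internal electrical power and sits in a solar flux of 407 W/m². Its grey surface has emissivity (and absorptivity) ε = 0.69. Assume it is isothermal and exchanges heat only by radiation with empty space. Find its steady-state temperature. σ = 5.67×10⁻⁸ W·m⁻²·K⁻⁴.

T ≈ 228 K

At steady state, absorbed solar power + internal power = radiated power.
Absorbed: α·S·A_cross = 0.69·407·2.297 = 644.9 W (cross-section πr²).
Total input = 644.9 + 323 = 967.9 W.
Radiated: εσ·A_surf·T⁴ with A_surf = 4πr² = 9.186 m².
T⁴ = 967.9/(0.69·5.67×10⁻⁸·9.186) = 2.693×10⁹ K⁴.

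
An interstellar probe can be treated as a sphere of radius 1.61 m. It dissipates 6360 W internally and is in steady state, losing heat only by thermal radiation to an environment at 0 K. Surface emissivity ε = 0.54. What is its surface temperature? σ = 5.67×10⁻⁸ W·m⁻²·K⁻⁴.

T ≈ 283 K

Steady state: internal power = radiated power, P = εσA T⁴.
Radiating area A = 4πr² = 32.57 m².
T⁴ = P/(εσA) = 6360/(0.54·5.67×10⁻⁸·32.57) = 6.377×10⁹ K⁴.
T = (6.377×10⁹)^(1/4).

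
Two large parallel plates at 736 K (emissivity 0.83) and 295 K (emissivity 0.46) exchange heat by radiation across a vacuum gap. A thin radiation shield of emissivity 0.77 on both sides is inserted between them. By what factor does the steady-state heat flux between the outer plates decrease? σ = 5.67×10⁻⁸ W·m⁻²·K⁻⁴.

Without shield: q₀ = σΔ(T⁴)/(1/ε₁+1/ε₂−1) with denominator 2.379.
With shield the two gaps are in series; the resistances add: (1/ε₁+1/ε_s−1)+(1/ε_s+1/ε₂−1) = 1.504+2.473 = 3.976.
Heat-flux ratio q₀/q = 3.976/2.379.

factor ≈ 1.67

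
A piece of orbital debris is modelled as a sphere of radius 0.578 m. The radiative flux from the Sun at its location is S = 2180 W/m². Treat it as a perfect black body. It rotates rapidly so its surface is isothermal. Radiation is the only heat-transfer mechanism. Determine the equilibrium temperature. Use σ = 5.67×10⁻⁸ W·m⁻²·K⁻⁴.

T ≈ 313 K

At equilibrium, absorbed power = emitted power.
Absorbing cross-section = πr² = 1.050 m²; emitting surface = 4πr² = 4.198 m² (ratio 4).
S·A_cross = εσ·A_surf·T⁴  ⇒  T⁴ = S/(4σ).
T⁴ = 1.00·2180/(4·5.67×10⁻⁸) = 9.612×10⁹ K⁴.
T = (9.612×10⁹)^(1/4).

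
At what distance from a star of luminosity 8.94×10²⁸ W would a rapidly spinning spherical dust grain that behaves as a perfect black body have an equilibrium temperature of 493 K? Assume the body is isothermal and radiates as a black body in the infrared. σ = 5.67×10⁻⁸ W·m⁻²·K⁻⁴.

For an isothermal black-emitting sphere, (1−a)S·πr² = σ·4πr²·T⁴ ⇒ S = 4σT⁴/(1−a).
S = 4·5.67×10⁻⁸·(493)⁴/1.00 = 13400 W/m².
Flux falls as S = L/(4πd²), so d = √(L/(4πS)) = √(8.94×10²⁸/(4π·13400)).

d ≈ 7.29×10¹¹ m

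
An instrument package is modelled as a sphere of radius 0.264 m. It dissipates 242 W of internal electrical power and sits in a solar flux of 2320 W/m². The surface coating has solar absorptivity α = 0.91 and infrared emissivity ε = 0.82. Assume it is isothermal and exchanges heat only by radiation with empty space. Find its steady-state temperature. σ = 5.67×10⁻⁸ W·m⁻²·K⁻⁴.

At steady state, absorbed solar power + internal power = radiated power.
Absorbed: α·S·A_cross = 0.91·2320·0.2190 = 462.3 W (cross-section πr²).
Total input = 462.3 + 242 = 704.3 W.
Radiated: εσ·A_surf·T⁴ with A_surf = 4πr² = 0.8758 m².
T⁴ = 704.3/(0.82·5.67×10⁻⁸·0.8758) = 1.729×10¹⁰ K⁴.

T ≈ 363 K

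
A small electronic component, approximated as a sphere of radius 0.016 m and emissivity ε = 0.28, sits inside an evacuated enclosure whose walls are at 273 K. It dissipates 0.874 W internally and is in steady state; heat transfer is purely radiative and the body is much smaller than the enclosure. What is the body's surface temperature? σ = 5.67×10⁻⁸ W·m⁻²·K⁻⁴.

T ≈ 388 K

For a small grey body in a large enclosure, net radiated power = εσA(T⁴ − T_w⁴).
Steady state: P = εσA(T⁴ − T_w⁴) with A = 4πr² = 0.003217 m².
T⁴ = P/(εσA) + T_w⁴ = 0.874/(0.28·5.67×10⁻⁸·0.003217) + (273)⁴
    = 1.711×10¹⁰ + 5.555×10⁹ = 2.267×10¹⁰ K⁴.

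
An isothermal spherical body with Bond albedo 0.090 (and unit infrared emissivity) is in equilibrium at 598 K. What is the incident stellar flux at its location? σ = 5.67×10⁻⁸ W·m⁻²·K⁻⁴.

(1−a)S·πr² = σ·4πr²·T⁴ ⇒ S = 4σT⁴/(1−a).
S = 4·5.67×10⁻⁸·1.279×10¹¹/0.910.

S ≈ 31900 W/m²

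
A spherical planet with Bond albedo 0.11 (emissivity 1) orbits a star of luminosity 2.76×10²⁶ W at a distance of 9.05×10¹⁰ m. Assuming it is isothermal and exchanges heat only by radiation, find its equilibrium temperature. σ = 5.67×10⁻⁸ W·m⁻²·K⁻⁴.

First find the stellar flux at distance d: S = L/(4πd²) = 2.76×10²⁶/(4π·(9.05×10¹⁰)²) = 2682 W/m².
For an isothermal sphere, absorbed (1−a)S·πr² = emitted σ·4πr²·T⁴, so T⁴ = (1−a)S/(4σ).
T⁴ = 0.890·2682/(4·5.67×10⁻⁸) = 1.052×10¹⁰ K⁴.

T ≈ 320 K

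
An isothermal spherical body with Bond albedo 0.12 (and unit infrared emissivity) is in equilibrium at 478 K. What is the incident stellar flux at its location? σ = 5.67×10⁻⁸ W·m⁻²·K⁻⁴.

S ≈ 13500 W/m²

(1−a)S·πr² = σ·4πr²·T⁴ ⇒ S = 4σT⁴/(1−a).
S = 4·5.67×10⁻⁸·5.220×10¹⁰/0.880.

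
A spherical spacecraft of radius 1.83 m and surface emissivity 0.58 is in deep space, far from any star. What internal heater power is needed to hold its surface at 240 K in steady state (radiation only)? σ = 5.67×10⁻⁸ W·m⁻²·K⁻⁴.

P = εσ·4πr²·T⁴.
4πr² = 42.08 m²; T⁴ = 3.318×10⁹ K⁴.
P = 0.58·5.67×10⁻⁸·42.08·3.318×10⁹.

P ≈ 4590 W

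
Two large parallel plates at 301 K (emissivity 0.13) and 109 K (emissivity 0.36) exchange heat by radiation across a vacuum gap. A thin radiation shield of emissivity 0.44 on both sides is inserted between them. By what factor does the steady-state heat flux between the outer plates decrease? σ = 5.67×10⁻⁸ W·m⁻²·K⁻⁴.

factor ≈ 1.37

Without shield: q₀ = σΔ(T⁴)/(1/ε₁+1/ε₂−1) with denominator 9.470.
With shield the two gaps are in series; the resistances add: (1/ε₁+1/ε_s−1)+(1/ε_s+1/ε₂−1) = 8.965+4.051 = 13.02.
Heat-flux ratio q₀/q = 13.02/9.470.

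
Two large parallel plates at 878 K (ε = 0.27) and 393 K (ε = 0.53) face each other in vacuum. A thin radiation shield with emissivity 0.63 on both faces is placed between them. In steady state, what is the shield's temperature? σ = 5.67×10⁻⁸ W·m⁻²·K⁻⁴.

T_s ≈ 694 K

In steady state the net flux on the hot side equals that on the cold side.
σ(T₁⁴−T_s⁴)/D₁ = σ(T_s⁴−T₂⁴)/D₂, with D₁ = 1/ε₁+1/ε_s−1 = 4.291, D₂ = 1/ε_s+1/ε₂−1 = 2.474.
Solve for T_s⁴: T_s⁴ = (D₂·T₁⁴ + D₁·T₂⁴)/(D₁+D₂) = 2.325×10¹¹ K⁴.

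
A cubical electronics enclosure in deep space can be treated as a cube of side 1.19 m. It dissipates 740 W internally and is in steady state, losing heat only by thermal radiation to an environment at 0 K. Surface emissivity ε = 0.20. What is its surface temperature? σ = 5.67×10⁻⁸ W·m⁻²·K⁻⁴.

Steady state: internal power = radiated power, P = εσA T⁴.
Radiating area A = 6L² = 8.497 m².
T⁴ = P/(εσA) = 740/(0.20·5.67×10⁻⁸·8.497) = 7.680×10⁹ K⁴.
T = (7.680×10⁹)^(1/4).

T ≈ 296 K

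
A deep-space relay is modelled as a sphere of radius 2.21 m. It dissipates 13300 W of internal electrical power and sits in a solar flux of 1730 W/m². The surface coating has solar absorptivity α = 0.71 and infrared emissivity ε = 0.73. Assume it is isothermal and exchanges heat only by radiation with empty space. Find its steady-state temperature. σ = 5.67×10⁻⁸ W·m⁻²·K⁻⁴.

T ≈ 335 K

At steady state, absorbed solar power + internal power = radiated power.
Absorbed: α·S·A_cross = 0.71·1730·15.34 = 18850 W (cross-section πr²).
Total input = 18850 + 13300 = 32150 W.
Radiated: εσ·A_surf·T⁴ with A_surf = 4πr² = 61.38 m².
T⁴ = 32150/(0.73·5.67×10⁻⁸·61.38) = 1.265×10¹⁰ K⁴.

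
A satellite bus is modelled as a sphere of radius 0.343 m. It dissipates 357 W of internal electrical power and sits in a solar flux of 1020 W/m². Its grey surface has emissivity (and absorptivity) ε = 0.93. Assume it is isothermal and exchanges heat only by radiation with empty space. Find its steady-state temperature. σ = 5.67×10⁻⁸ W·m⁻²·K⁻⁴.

T ≈ 309 K

At steady state, absorbed solar power + internal power = radiated power.
Absorbed: α·S·A_cross = 0.93·1020·0.3696 = 350.6 W (cross-section πr²).
Total input = 350.6 + 357 = 707.6 W.
Radiated: εσ·A_surf·T⁴ with A_surf = 4πr² = 1.478 m².
T⁴ = 707.6/(0.93·5.67×10⁻⁸·1.478) = 9.077×10⁹ K⁴.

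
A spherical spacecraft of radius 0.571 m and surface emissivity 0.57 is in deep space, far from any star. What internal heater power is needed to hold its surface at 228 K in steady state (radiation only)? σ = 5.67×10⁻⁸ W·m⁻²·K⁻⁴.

P = εσ·4πr²·T⁴.
4πr² = 4.097 m²; T⁴ = 2.702×10⁹ K⁴.
P = 0.57·5.67×10⁻⁸·4.097·2.702×10⁹.

P ≈ 358 W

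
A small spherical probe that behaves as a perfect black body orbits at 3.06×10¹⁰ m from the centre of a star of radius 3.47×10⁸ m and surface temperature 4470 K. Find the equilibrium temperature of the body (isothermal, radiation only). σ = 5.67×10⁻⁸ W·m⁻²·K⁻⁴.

T ≈ 337 K

The star's surface emits σT_*⁴; at distance d the flux is S = σT_*⁴(R_*/d)².
S = 5.67×10⁻⁸·(4470)⁴·(3.47×10⁸/3.06×10¹⁰)² = 2911 W/m².
For an isothermal sphere T⁴ = (1−a)S/(4σ) = 1.283×10¹⁰ K⁴.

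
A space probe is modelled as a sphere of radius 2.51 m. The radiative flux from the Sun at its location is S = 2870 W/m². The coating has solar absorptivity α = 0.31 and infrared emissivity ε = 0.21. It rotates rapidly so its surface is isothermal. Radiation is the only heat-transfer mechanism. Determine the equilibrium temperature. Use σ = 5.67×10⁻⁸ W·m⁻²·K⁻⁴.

T ≈ 370 K

At equilibrium, absorbed power = emitted power.
Absorbing cross-section = πr² = 19.79 m²; emitting surface = 4πr² = 79.17 m² (ratio 4).
αS·A_cross = εσ·A_surf·T⁴  ⇒  T⁴ = αS/(ε·4σ).
T⁴ = 0.310·2870/(0.21·4·5.67×10⁻⁸) = 1.868×10¹⁰ K⁴.
T = (1.868×10¹⁰)^(1/4).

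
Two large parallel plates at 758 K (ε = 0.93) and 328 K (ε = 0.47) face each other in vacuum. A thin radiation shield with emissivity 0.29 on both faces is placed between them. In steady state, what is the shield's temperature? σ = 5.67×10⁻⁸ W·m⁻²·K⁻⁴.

T_s ≈ 662 K

In steady state the net flux on the hot side equals that on the cold side.
σ(T₁⁴−T_s⁴)/D₁ = σ(T_s⁴−T₂⁴)/D₂, with D₁ = 1/ε₁+1/ε_s−1 = 3.524, D₂ = 1/ε_s+1/ε₂−1 = 4.576.
Solve for T_s⁴: T_s⁴ = (D₂·T₁⁴ + D₁·T₂⁴)/(D₁+D₂) = 1.915×10¹¹ K⁴.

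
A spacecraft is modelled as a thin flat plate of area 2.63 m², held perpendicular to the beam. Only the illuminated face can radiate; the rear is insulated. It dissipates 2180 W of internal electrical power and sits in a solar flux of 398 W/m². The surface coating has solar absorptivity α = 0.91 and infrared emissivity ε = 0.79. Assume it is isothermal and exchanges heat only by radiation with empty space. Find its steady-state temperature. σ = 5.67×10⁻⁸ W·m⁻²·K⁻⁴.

T ≈ 404 K

At steady state, absorbed solar power + internal power = radiated power.
Absorbed: α·S·A_cross = 0.91·398·2.630 = 952.5 W (cross-section A).
Total input = 952.5 + 2180 = 3133 W.
Radiated: εσ·A_surf·T⁴ with A_surf = A = 2.630 m².
T⁴ = 3133/(0.79·5.67×10⁻⁸·2.630) = 2.659×10¹⁰ K⁴.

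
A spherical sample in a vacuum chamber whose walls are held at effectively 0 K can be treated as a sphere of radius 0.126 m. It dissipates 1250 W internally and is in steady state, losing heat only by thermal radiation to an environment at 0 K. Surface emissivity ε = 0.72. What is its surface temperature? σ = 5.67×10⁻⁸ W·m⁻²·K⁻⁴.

T ≈ 626 K

Steady state: internal power = radiated power, P = εσA T⁴.
Radiating area A = 4πr² = 0.1995 m².
T⁴ = P/(εσA) = 1250/(0.72·5.67×10⁻⁸·0.1995) = 1.535×10¹¹ K⁴.
T = (1.535×10¹¹)^(1/4).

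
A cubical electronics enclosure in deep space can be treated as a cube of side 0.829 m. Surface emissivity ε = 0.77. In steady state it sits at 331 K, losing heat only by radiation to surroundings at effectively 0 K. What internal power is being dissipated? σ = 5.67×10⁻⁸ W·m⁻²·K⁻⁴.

P ≈ 2160 W

Steady state: P = εσA T⁴.
A = 6L² = 4.123 m²; T⁴ = (331)⁴ = 1.200×10¹⁰ K⁴.
P = 0.77 × 5.67×10⁻⁸ × 4.123 × 1.200×10¹⁰.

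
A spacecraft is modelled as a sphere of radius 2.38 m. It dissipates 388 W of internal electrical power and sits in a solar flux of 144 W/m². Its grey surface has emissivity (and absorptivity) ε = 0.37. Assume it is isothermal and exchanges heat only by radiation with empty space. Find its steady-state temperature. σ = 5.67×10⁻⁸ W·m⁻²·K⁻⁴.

At steady state, absorbed solar power + internal power = radiated power.
Absorbed: α·S·A_cross = 0.37·144·17.80 = 948.1 W (cross-section πr²).
Total input = 948.1 + 388 = 1336 W.
Radiated: εσ·A_surf·T⁴ with A_surf = 4πr² = 71.18 m².
T⁴ = 1336/(0.37·5.67×10⁻⁸·71.18) = 8.947×10⁸ K⁴.

T ≈ 173 K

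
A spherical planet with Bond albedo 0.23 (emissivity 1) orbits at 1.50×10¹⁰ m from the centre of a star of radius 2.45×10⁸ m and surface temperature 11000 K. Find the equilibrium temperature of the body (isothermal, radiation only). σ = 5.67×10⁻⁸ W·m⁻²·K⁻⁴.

T ≈ 931 K

The star's surface emits σT_*⁴; at distance d the flux is S = σT_*⁴(R_*/d)².
S = 5.67×10⁻⁸·(11000)⁴·(2.45×10⁸/1.50×10¹⁰)² = 2.215×10⁵ W/m².
For an isothermal sphere T⁴ = (1−a)S/(4σ) = 7.519×10¹¹ K⁴.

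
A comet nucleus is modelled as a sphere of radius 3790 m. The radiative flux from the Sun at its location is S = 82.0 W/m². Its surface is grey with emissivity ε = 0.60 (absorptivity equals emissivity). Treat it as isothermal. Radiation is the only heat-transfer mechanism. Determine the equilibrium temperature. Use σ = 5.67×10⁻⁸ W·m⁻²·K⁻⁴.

At equilibrium, absorbed power = emitted power.
Absorbing cross-section = πr² = 4.513×10⁷ m²; emitting surface = 4πr² = 1.805×10⁸ m² (ratio 4).
εS·A_cross = εσ·A_surf·T⁴  ⇒  T⁴ = S/(4σ)   (ε cancels).
T⁴ = 82.0/(4·5.67×10⁻⁸) = 3.616×10⁸ K⁴.
T = (3.616×10⁸)^(1/4).

T ≈ 138 K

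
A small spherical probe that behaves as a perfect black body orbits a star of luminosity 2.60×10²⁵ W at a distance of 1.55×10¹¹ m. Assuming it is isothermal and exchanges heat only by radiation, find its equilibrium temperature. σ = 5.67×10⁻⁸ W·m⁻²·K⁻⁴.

First find the stellar flux at distance d: S = L/(4πd²) = 2.60×10²⁵/(4π·(1.55×10¹¹)²) = 86.12 W/m².
For an isothermal sphere, absorbed (1−a)S·πr² = emitted σ·4πr²·T⁴, so T⁴ = (1−a)S/(4σ).
T⁴ = 1.00·86.12/(4·5.67×10⁻⁸) = 3.797×10⁸ K⁴.

T ≈ 140 K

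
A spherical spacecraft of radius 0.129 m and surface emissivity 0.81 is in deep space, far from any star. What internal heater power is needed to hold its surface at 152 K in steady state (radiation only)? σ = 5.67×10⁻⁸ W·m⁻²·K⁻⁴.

P ≈ 5.13 W

P = εσ·4πr²·T⁴.
4πr² = 0.2091 m²; T⁴ = 5.338×10⁸ K⁴.
P = 0.81·5.67×10⁻⁸·0.2091·5.338×10⁸.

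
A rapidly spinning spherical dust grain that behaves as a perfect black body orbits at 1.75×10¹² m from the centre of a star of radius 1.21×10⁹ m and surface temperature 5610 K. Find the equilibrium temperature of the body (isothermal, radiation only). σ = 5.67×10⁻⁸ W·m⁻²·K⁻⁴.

T ≈ 104 K

The star's surface emits σT_*⁴; at distance d the flux is S = σT_*⁴(R_*/d)².
S = 5.67×10⁻⁸·(5610)⁴·(1.21×10⁹/1.75×10¹²)² = 26.85 W/m².
For an isothermal sphere T⁴ = (1−a)S/(4σ) = 1.184×10⁸ K⁴.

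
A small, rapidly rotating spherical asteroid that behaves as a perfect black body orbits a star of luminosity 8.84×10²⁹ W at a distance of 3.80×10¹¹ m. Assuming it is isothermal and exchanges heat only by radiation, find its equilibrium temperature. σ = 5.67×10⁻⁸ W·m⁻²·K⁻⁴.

T ≈ 1210 K

First find the stellar flux at distance d: S = L/(4πd²) = 8.84×10²⁹/(4π·(3.80×10¹¹)²) = 4.872×10⁵ W/m².
For an isothermal sphere, absorbed (1−a)S·πr² = emitted σ·4πr²·T⁴, so T⁴ = (1−a)S/(4σ).
T⁴ = 1.00·4.872×10⁵/(4·5.67×10⁻⁸) = 2.148×10¹² K⁴.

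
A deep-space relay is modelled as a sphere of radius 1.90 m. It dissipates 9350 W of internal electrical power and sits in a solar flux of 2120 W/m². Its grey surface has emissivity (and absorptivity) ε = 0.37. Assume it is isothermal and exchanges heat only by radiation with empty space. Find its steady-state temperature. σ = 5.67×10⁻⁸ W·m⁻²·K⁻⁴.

T ≈ 372 K

At steady state, absorbed solar power + internal power = radiated power.
Absorbed: α·S·A_cross = 0.37·2120·11.34 = 8896 W (cross-section πr²).
Total input = 8896 + 9350 = 18250 W.
Radiated: εσ·A_surf·T⁴ with A_surf = 4πr² = 45.36 m².
T⁴ = 18250/(0.37·5.67×10⁻⁸·45.36) = 1.917×10¹⁰ K⁴.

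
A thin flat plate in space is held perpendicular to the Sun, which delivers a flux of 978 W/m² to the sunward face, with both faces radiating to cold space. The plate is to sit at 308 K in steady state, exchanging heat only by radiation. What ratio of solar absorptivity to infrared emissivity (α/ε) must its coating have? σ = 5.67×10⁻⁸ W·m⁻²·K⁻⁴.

Balance: αS·A = εσ·2A·T⁴ ⇒ α/ε = 2σT⁴/S.
α/ε = 2·5.67×10⁻⁸·(308)⁴/978 = 2·5.67×10⁻⁸·8.999×10⁹/978.

α/ε ≈ 1.04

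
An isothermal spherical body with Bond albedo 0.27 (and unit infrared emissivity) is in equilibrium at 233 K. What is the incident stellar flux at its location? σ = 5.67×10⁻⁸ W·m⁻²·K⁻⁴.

(1−a)S·πr² = σ·4πr²·T⁴ ⇒ S = 4σT⁴/(1−a).
S = 4·5.67×10⁻⁸·2.947×10⁹/0.730.

S ≈ 916 W/m²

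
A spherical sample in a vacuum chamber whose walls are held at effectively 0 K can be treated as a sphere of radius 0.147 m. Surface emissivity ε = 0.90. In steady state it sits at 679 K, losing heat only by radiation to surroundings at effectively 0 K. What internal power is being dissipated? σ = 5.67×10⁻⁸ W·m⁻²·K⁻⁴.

P ≈ 2950 W

Steady state: P = εσA T⁴.
A = 4πr² = 0.2715 m²; T⁴ = (679)⁴ = 2.126×10¹¹ K⁴.
P = 0.90 × 5.67×10⁻⁸ × 0.2715 × 2.126×10¹¹.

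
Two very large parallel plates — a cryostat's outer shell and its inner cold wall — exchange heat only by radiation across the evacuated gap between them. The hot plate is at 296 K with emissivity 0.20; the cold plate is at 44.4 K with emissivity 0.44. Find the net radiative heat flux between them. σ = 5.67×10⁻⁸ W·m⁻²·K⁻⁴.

For two infinite grey parallel plates, q = σ(T₁⁴ − T₂⁴)/(1/ε₁ + 1/ε₂ − 1).
T₁⁴ − T₂⁴ = 7.677×10⁹ − 3.886×10⁶ = 7.673×10⁹ K⁴.
1/ε₁ + 1/ε₂ − 1 = 5.000 + 2.273 − 1 = 6.273.
q = 5.67×10⁻⁸ × 7.673×10⁹ / 6.273.

q ≈ 69.4 W/m²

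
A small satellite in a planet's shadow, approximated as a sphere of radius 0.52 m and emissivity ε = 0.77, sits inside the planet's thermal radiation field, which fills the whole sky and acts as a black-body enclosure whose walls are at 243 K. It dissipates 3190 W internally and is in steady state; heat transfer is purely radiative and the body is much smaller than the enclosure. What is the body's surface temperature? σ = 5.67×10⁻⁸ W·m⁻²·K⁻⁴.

T ≈ 398 K

For a small grey body in a large enclosure, net radiated power = εσA(T⁴ − T_w⁴).
Steady state: P = εσA(T⁴ − T_w⁴) with A = 4πr² = 3.398 m².
T⁴ = P/(εσA) + T_w⁴ = 3190/(0.77·5.67×10⁻⁸·3.398) + (243)⁴
    = 2.150×10¹⁰ + 3.487×10⁹ = 2.499×10¹⁰ K⁴.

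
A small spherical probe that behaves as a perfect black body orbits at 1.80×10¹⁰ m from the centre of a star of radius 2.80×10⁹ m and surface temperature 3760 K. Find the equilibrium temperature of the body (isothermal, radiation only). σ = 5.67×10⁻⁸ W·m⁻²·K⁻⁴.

The star's surface emits σT_*⁴; at distance d the flux is S = σT_*⁴(R_*/d)².
S = 5.67×10⁻⁸·(3760)⁴·(2.80×10⁹/1.80×10¹⁰)² = 2.742×10⁵ W/m².
For an isothermal sphere T⁴ = (1−a)S/(4σ) = 1.209×10¹² K⁴.

T ≈ 1050 K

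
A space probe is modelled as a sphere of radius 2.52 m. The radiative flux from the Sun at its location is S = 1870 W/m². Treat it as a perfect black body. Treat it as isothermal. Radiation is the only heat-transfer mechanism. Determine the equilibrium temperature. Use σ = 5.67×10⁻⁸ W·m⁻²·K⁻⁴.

T ≈ 301 K

At equilibrium, absorbed power = emitted power.
Absorbing cross-section = πr² = 19.95 m²; emitting surface = 4πr² = 79.80 m² (ratio 4).
S·A_cross = εσ·A_surf·T⁴  ⇒  T⁴ = S/(4σ).
T⁴ = 1.00·1870/(4·5.67×10⁻⁸) = 8.245×10⁹ K⁴.
T = (8.245×10⁹)^(1/4).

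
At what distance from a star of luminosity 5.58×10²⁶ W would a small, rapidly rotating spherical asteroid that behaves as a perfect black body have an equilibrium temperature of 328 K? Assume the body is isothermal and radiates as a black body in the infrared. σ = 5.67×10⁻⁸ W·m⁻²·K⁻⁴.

For an isothermal black-emitting sphere, (1−a)S·πr² = σ·4πr²·T⁴ ⇒ S = 4σT⁴/(1−a).
S = 4·5.67×10⁻⁸·(328)⁴/1.00 = 2625 W/m².
Flux falls as S = L/(4πd²), so d = √(L/(4πS)) = √(5.58×10²⁶/(4π·2625)).

d ≈ 1.30×10¹¹ m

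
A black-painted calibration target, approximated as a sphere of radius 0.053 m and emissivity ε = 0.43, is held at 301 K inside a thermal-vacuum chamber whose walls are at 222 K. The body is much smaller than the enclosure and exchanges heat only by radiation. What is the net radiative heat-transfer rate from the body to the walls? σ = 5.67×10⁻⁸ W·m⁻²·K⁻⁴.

P_net ≈ 4.97 W

For a small grey body in a large enclosure: P_net = εσA(T_body⁴ − T_wall⁴).
A = 4πr² = 0.03530 m²; T_body⁴ − T_wall⁴ = 8.209×10⁹ − 2.429×10⁹ = 5.780×10⁹ K⁴.
|P_net| = 0.43·5.67×10⁻⁸·0.03530·5.780×10⁹.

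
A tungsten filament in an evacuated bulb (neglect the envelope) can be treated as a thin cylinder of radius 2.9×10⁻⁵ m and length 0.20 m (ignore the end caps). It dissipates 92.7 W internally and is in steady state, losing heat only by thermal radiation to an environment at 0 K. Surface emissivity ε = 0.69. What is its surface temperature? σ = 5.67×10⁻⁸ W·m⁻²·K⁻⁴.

T ≈ 2840 K

Steady state: internal power = radiated power, P = εσA T⁴.
Radiating area A = 2πrL = 3.644×10⁻⁵ m².
T⁴ = P/(εσA) = 92.7/(0.69·5.67×10⁻⁸·3.644×10⁻⁵) = 6.502×10¹³ K⁴.
T = (6.502×10¹³)^(1/4).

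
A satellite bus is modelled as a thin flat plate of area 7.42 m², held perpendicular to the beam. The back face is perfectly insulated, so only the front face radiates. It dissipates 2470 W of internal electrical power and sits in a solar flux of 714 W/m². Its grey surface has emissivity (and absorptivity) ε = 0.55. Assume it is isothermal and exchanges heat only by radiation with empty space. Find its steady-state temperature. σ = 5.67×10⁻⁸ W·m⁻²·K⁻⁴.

At steady state, absorbed solar power + internal power = radiated power.
Absorbed: α·S·A_cross = 0.55·714·7.420 = 2914 W (cross-section A).
Total input = 2914 + 2470 = 5384 W.
Radiated: εσ·A_surf·T⁴ with A_surf = A = 7.420 m².
T⁴ = 5384/(0.55·5.67×10⁻⁸·7.420) = 2.327×10¹⁰ K⁴.

T ≈ 391 K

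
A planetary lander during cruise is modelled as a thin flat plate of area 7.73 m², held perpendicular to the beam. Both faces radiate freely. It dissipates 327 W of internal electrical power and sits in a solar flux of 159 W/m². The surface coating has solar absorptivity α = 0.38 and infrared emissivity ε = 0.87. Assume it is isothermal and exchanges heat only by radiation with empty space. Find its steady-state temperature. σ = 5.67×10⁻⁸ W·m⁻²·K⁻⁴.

At steady state, absorbed solar power + internal power = radiated power.
Absorbed: α·S·A_cross = 0.38·159·7.730 = 467.0 W (cross-section A).
Total input = 467.0 + 327 = 794.0 W.
Radiated: εσ·A_surf·T⁴ with A_surf = 2A = 15.46 m².
T⁴ = 794.0/(0.87·5.67×10⁻⁸·15.46) = 1.041×10⁹ K⁴.

T ≈ 180 K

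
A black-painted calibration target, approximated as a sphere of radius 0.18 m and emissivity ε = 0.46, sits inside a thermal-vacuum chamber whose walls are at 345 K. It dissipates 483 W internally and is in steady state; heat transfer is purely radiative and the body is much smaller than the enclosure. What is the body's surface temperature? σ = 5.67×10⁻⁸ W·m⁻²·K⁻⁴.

For a small grey body in a large enclosure, net radiated power = εσA(T⁴ − T_w⁴).
Steady state: P = εσA(T⁴ − T_w⁴) with A = 4πr² = 0.4072 m².
T⁴ = P/(εσA) + T_w⁴ = 483/(0.46·5.67×10⁻⁸·0.4072) + (345)⁴
    = 4.548×10¹⁰ + 1.417×10¹⁰ = 5.965×10¹⁰ K⁴.

T ≈ 494 K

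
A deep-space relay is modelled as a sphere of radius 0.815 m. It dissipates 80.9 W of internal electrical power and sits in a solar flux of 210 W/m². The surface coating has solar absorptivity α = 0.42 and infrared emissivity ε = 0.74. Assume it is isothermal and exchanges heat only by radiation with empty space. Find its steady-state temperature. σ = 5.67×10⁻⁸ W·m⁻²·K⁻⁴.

At steady state, absorbed solar power + internal power = radiated power.
Absorbed: α·S·A_cross = 0.42·210·2.087 = 184.0 W (cross-section πr²).
Total input = 184.0 + 80.9 = 264.9 W.
Radiated: εσ·A_surf·T⁴ with A_surf = 4πr² = 8.347 m².
T⁴ = 264.9/(0.74·5.67×10⁻⁸·8.347) = 7.565×10⁸ K⁴.

T ≈ 166 K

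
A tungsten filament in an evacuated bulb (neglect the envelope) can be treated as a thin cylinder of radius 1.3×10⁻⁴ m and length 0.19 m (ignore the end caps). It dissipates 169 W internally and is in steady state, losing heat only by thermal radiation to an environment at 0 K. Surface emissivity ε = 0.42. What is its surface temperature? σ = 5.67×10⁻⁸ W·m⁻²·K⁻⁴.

Steady state: internal power = radiated power, P = εσA T⁴.
Radiating area A = 2πrL = 1.552×10⁻⁴ m².
T⁴ = P/(εσA) = 169/(0.42·5.67×10⁻⁸·1.552×10⁻⁴) = 4.573×10¹³ K⁴.
T = (4.573×10¹³)^(1/4).

T ≈ 2600 K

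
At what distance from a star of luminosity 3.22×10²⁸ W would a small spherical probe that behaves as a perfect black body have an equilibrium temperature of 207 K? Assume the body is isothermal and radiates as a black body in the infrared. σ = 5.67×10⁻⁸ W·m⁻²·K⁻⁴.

d ≈ 2.48×10¹² m

For an isothermal black-emitting sphere, (1−a)S·πr² = σ·4πr²·T⁴ ⇒ S = 4σT⁴/(1−a).
S = 4·5.67×10⁻⁸·(207)⁴/1.00 = 416.4 W/m².
Flux falls as S = L/(4πd²), so d = √(L/(4πS)) = √(3.22×10²⁸/(4π·416.4)).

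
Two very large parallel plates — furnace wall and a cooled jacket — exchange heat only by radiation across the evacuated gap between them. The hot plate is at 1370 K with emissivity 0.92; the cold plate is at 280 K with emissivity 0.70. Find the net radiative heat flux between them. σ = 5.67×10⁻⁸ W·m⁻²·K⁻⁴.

For two infinite grey parallel plates, q = σ(T₁⁴ − T₂⁴)/(1/ε₁ + 1/ε₂ − 1).
T₁⁴ − T₂⁴ = 3.523×10¹² − 6.147×10⁹ = 3.517×10¹² K⁴.
1/ε₁ + 1/ε₂ − 1 = 1.087 + 1.429 − 1 = 1.516.
q = 5.67×10⁻⁸ × 3.517×10¹² / 1.516.

q ≈ 1.32×10⁵ W/m²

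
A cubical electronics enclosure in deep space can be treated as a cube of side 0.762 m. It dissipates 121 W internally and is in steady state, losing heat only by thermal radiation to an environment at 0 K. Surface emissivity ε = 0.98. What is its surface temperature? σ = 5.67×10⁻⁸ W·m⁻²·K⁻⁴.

T ≈ 158 K

Steady state: internal power = radiated power, P = εσA T⁴.
Radiating area A = 6L² = 3.484 m².
T⁴ = P/(εσA) = 121/(0.98·5.67×10⁻⁸·3.484) = 6.251×10⁸ K⁴.
T = (6.251×10⁸)^(1/4).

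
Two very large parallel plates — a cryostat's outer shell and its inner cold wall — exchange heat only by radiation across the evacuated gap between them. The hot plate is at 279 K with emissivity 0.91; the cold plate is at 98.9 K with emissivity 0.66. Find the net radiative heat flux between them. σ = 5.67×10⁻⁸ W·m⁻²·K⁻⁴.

For two infinite grey parallel plates, q = σ(T₁⁴ − T₂⁴)/(1/ε₁ + 1/ε₂ − 1).
T₁⁴ − T₂⁴ = 6.059×10⁹ − 9.567×10⁷ = 5.964×10⁹ K⁴.
1/ε₁ + 1/ε₂ − 1 = 1.099 + 1.515 − 1 = 1.614.
q = 5.67×10⁻⁸ × 5.964×10⁹ / 1.614.

q ≈ 209 W/m²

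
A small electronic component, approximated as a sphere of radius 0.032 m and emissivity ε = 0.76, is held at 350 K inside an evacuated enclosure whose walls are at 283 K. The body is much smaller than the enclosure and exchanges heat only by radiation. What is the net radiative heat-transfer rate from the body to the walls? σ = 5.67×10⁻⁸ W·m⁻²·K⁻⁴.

For a small grey body in a large enclosure: P_net = εσA(T_body⁴ − T_wall⁴).
A = 4πr² = 0.01287 m²; T_body⁴ − T_wall⁴ = 1.501×10¹⁰ − 6.414×10⁹ = 8.592×10⁹ K⁴.
|P_net| = 0.76·5.67×10⁻⁸·0.01287·8.592×10⁹.

P_net ≈ 4.76 W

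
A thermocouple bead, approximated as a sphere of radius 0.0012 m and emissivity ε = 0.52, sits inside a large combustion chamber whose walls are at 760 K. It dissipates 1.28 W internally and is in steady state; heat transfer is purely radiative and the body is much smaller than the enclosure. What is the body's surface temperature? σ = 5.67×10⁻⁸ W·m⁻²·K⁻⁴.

T ≈ 1290 K

For a small grey body in a large enclosure, net radiated power = εσA(T⁴ − T_w⁴).
Steady state: P = εσA(T⁴ − T_w⁴) with A = 4πr² = 1.810×10⁻⁵ m².
T⁴ = P/(εσA) + T_w⁴ = 1.28/(0.52·5.67×10⁻⁸·1.810×10⁻⁵) + (760)⁴
    = 2.399×10¹² + 3.336×10¹¹ = 2.733×10¹² K⁴.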